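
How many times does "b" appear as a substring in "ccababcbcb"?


Searching for "b" in "ccababcbcb"
Scanning each position:
  Position 0: "c" => no
  Position 1: "c" => no
  Position 2: "a" => no
  Position 3: "b" => MATCH
  Position 4: "a" => no
  Position 5: "b" => MATCH
  Position 6: "c" => no
  Position 7: "b" => MATCH
  Position 8: "c" => no
  Position 9: "b" => MATCH
Total occurrences: 4

4


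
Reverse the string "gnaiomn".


Input: gnaiomn
Reading characters right to left:
  Position 6: 'n'
  Position 5: 'm'
  Position 4: 'o'
  Position 3: 'i'
  Position 2: 'a'
  Position 1: 'n'
  Position 0: 'g'
Reversed: nmoiang

nmoiang


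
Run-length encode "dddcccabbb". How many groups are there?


Input: dddcccabbb
Scanning for consecutive runs:
  Group 1: 'd' x 3 (positions 0-2)
  Group 2: 'c' x 3 (positions 3-5)
  Group 3: 'a' x 1 (positions 6-6)
  Group 4: 'b' x 3 (positions 7-9)
Total groups: 4

4


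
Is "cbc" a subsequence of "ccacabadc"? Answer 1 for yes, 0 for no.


Check if "cbc" is a subsequence of "ccacabadc"
Greedy scan:
  Position 0 ('c'): matches sub[0] = 'c'
  Position 1 ('c'): no match needed
  Position 2 ('a'): no match needed
  Position 3 ('c'): no match needed
  Position 4 ('a'): no match needed
  Position 5 ('b'): matches sub[1] = 'b'
  Position 6 ('a'): no match needed
  Position 7 ('d'): no match needed
  Position 8 ('c'): matches sub[2] = 'c'
All 3 characters matched => is a subsequence

1


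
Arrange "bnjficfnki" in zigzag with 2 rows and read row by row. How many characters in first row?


Zigzag "bnjficfnki" into 2 rows:
Placing characters:
  'b' => row 0
  'n' => row 1
  'j' => row 0
  'f' => row 1
  'i' => row 0
  'c' => row 1
  'f' => row 0
  'n' => row 1
  'k' => row 0
  'i' => row 1
Rows:
  Row 0: "bjifk"
  Row 1: "nfcni"
First row length: 5

5


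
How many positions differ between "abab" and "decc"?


Comparing "abab" and "decc" position by position:
  Position 0: 'a' vs 'd' => DIFFER
  Position 1: 'b' vs 'e' => DIFFER
  Position 2: 'a' vs 'c' => DIFFER
  Position 3: 'b' vs 'c' => DIFFER
Positions that differ: 4

4


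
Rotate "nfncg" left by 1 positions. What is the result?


Input: "nfncg", rotate left by 1
First 1 characters: "n"
Remaining characters: "fncg"
Concatenate remaining + first: "fncg" + "n" = "fncgn"

fncgn


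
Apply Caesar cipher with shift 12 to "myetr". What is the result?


Caesar cipher: shift "myetr" by 12
  'm' (pos 12) + 12 = pos 24 = 'y'
  'y' (pos 24) + 12 = pos 10 = 'k'
  'e' (pos 4) + 12 = pos 16 = 'q'
  't' (pos 19) + 12 = pos 5 = 'f'
  'r' (pos 17) + 12 = pos 3 = 'd'
Result: ykqfd

ykqfd


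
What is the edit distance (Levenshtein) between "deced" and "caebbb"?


Computing edit distance: "deced" -> "caebbb"
DP table:
           c    a    e    b    b    b
      0    1    2    3    4    5    6
  d   1    1    2    3    4    5    6
  e   2    2    2    2    3    4    5
  c   3    2    3    3    3    4    5
  e   4    3    3    3    4    4    5
  d   5    4    4    4    4    5    5
Edit distance = dp[5][6] = 5

5


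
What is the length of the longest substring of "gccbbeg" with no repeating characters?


Input: "gccbbeg"
Sliding window (track last position of each char):
  Position 0 ('g'): window [0,0] length 1 -- new best
  Position 1 ('c'): window [0,1] length 2 -- new best
  Position 2 ('c'): repeat (last at 1), move window start to 2
  Position 2 ('c'): window [2,2] length 1
  Position 3 ('b'): window [2,3] length 2
  Position 4 ('b'): repeat (last at 3), move window start to 4
  Position 4 ('b'): window [4,4] length 1
  Position 5 ('e'): window [4,5] length 2
  Position 6 ('g'): window [4,6] length 3 -- new best
Longest substring with no repeats: "beg" with length 3

3


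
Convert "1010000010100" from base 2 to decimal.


Input: "1010000010100" in base 2
Positional expansion:
  Digit '1' (value 1) x 2^12 = 4096
  Digit '0' (value 0) x 2^11 = 0
  Digit '1' (value 1) x 2^10 = 1024
  Digit '0' (value 0) x 2^9 = 0
  Digit '0' (value 0) x 2^8 = 0
  Digit '0' (value 0) x 2^7 = 0
  Digit '0' (value 0) x 2^6 = 0
  Digit '0' (value 0) x 2^5 = 0
  Digit '1' (value 1) x 2^4 = 16
  Digit '0' (value 0) x 2^3 = 0
  Digit '1' (value 1) x 2^2 = 4
  Digit '0' (value 0) x 2^1 = 0
  Digit '0' (value 0) x 2^0 = 0
Sum = 5140

5140


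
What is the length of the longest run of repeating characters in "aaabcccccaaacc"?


Input: "aaabcccccaaacc"
Scanning for longest run:
  Position 1 ('a'): continues run of 'a', length=2
  Position 2 ('a'): continues run of 'a', length=3
  Position 3 ('b'): new char, reset run to 1
  Position 4 ('c'): new char, reset run to 1
  Position 5 ('c'): continues run of 'c', length=2
  Position 6 ('c'): continues run of 'c', length=3
  Position 7 ('c'): continues run of 'c', length=4
  Position 8 ('c'): continues run of 'c', length=5
  Position 9 ('a'): new char, reset run to 1
  Position 10 ('a'): continues run of 'a', length=2
  Position 11 ('a'): continues run of 'a', length=3
  Position 12 ('c'): new char, reset run to 1
  Position 13 ('c'): continues run of 'c', length=2
Longest run: 'c' with length 5

5


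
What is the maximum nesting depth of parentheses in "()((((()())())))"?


Input: "()((((()())())))"
Tracking depth:
  Position 0 '(': depth becomes 1
  Position 1 ')': depth becomes 0
  Position 2 '(': depth becomes 1
  Position 3 '(': depth becomes 2
  Position 4 '(': depth becomes 3
  Position 5 '(': depth becomes 4
  Position 6 '(': depth becomes 5
  Position 7 ')': depth becomes 4
  Position 8 '(': depth becomes 5
  Position 9 ')': depth becomes 4
  Position 10 ')': depth becomes 3
  Position 11 '(': depth becomes 4
  Position 12 ')': depth becomes 3
  Position 13 ')': depth becomes 2
  Position 14 ')': depth becomes 1
  Position 15 ')': depth becomes 0
Maximum depth reached: 5

5


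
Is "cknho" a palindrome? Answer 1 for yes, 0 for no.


Input: cknho
Reversed: ohnkc
  Compare pos 0 ('c') with pos 4 ('o'): MISMATCH
  Compare pos 1 ('k') with pos 3 ('h'): MISMATCH
Result: not a palindrome

0


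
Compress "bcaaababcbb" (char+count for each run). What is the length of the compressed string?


Input: bcaaababcbb
Runs:
  'b' x 1 => "b1"
  'c' x 1 => "c1"
  'a' x 3 => "a3"
  'b' x 1 => "b1"
  'a' x 1 => "a1"
  'b' x 1 => "b1"
  'c' x 1 => "c1"
  'b' x 2 => "b2"
Compressed: "b1c1a3b1a1b1c1b2"
Compressed length: 16

16


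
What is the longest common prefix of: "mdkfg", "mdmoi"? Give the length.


Words: mdkfg, mdmoi
  Position 0: all 'm' => match
  Position 1: all 'd' => match
  Position 2: ('k', 'm') => mismatch, stop
LCP = "md" (length 2)

2


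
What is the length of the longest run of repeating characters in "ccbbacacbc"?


Input: "ccbbacacbc"
Scanning for longest run:
  Position 1 ('c'): continues run of 'c', length=2
  Position 2 ('b'): new char, reset run to 1
  Position 3 ('b'): continues run of 'b', length=2
  Position 4 ('a'): new char, reset run to 1
  Position 5 ('c'): new char, reset run to 1
  Position 6 ('a'): new char, reset run to 1
  Position 7 ('c'): new char, reset run to 1
  Position 8 ('b'): new char, reset run to 1
  Position 9 ('c'): new char, reset run to 1
Longest run: 'c' with length 2

2


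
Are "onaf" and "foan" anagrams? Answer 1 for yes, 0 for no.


Strings: "onaf", "foan"
Sorted first:  afno
Sorted second: afno
Sorted forms match => anagrams

1


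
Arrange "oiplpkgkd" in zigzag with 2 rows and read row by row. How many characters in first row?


Zigzag "oiplpkgkd" into 2 rows:
Placing characters:
  'o' => row 0
  'i' => row 1
  'p' => row 0
  'l' => row 1
  'p' => row 0
  'k' => row 1
  'g' => row 0
  'k' => row 1
  'd' => row 0
Rows:
  Row 0: "oppgd"
  Row 1: "ilkk"
First row length: 5

5


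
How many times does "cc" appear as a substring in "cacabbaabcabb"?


Searching for "cc" in "cacabbaabcabb"
Scanning each position:
  Position 0: "ca" => no
  Position 1: "ac" => no
  Position 2: "ca" => no
  Position 3: "ab" => no
  Position 4: "bb" => no
  Position 5: "ba" => no
  Position 6: "aa" => no
  Position 7: "ab" => no
  Position 8: "bc" => no
  Position 9: "ca" => no
  Position 10: "ab" => no
  Position 11: "bb" => no
Total occurrences: 0

0


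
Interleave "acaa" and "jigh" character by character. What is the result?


Interleaving "acaa" and "jigh":
  Position 0: 'a' from first, 'j' from second => "aj"
  Position 1: 'c' from first, 'i' from second => "ci"
  Position 2: 'a' from first, 'g' from second => "ag"
  Position 3: 'a' from first, 'h' from second => "ah"
Result: ajciagah

ajciagah


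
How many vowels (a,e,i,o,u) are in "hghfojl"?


Input: hghfojl
Checking each character:
  'h' at position 0: consonant
  'g' at position 1: consonant
  'h' at position 2: consonant
  'f' at position 3: consonant
  'o' at position 4: vowel (running total: 1)
  'j' at position 5: consonant
  'l' at position 6: consonant
Total vowels: 1

1


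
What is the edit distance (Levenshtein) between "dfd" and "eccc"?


Computing edit distance: "dfd" -> "eccc"
DP table:
           e    c    c    c
      0    1    2    3    4
  d   1    1    2    3    4
  f   2    2    2    3    4
  d   3    3    3    3    4
Edit distance = dp[3][4] = 4

4


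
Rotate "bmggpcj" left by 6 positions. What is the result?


Input: "bmggpcj", rotate left by 6
First 6 characters: "bmggpc"
Remaining characters: "j"
Concatenate remaining + first: "j" + "bmggpc" = "jbmggpc"

jbmggpc


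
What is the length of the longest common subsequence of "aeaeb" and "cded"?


LCS of "aeaeb" and "cded"
DP table:
           c    d    e    d
      0    0    0    0    0
  a   0    0    0    0    0
  e   0    0    0    1    1
  a   0    0    0    1    1
  e   0    0    0    1    1
  b   0    0    0    1    1
LCS length = dp[5][4] = 1

1


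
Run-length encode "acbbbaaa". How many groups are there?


Input: acbbbaaa
Scanning for consecutive runs:
  Group 1: 'a' x 1 (positions 0-0)
  Group 2: 'c' x 1 (positions 1-1)
  Group 3: 'b' x 3 (positions 2-4)
  Group 4: 'a' x 3 (positions 5-7)
Total groups: 4

4


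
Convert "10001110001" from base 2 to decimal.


Input: "10001110001" in base 2
Positional expansion:
  Digit '1' (value 1) x 2^10 = 1024
  Digit '0' (value 0) x 2^9 = 0
  Digit '0' (value 0) x 2^8 = 0
  Digit '0' (value 0) x 2^7 = 0
  Digit '1' (value 1) x 2^6 = 64
  Digit '1' (value 1) x 2^5 = 32
  Digit '1' (value 1) x 2^4 = 16
  Digit '0' (value 0) x 2^3 = 0
  Digit '0' (value 0) x 2^2 = 0
  Digit '0' (value 0) x 2^1 = 0
  Digit '1' (value 1) x 2^0 = 1
Sum = 1137

1137


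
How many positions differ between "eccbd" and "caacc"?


Comparing "eccbd" and "caacc" position by position:
  Position 0: 'e' vs 'c' => DIFFER
  Position 1: 'c' vs 'a' => DIFFER
  Position 2: 'c' vs 'a' => DIFFER
  Position 3: 'b' vs 'c' => DIFFER
  Position 4: 'd' vs 'c' => DIFFER
Positions that differ: 5

5


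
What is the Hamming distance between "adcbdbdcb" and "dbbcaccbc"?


Comparing "adcbdbdcb" and "dbbcaccbc" position by position:
  Position 0: 'a' vs 'd' => differ
  Position 1: 'd' vs 'b' => differ
  Position 2: 'c' vs 'b' => differ
  Position 3: 'b' vs 'c' => differ
  Position 4: 'd' vs 'a' => differ
  Position 5: 'b' vs 'c' => differ
  Position 6: 'd' vs 'c' => differ
  Position 7: 'c' vs 'b' => differ
  Position 8: 'b' vs 'c' => differ
Total differences (Hamming distance): 9

9


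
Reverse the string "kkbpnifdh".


Input: kkbpnifdh
Reading characters right to left:
  Position 8: 'h'
  Position 7: 'd'
  Position 6: 'f'
  Position 5: 'i'
  Position 4: 'n'
  Position 3: 'p'
  Position 2: 'b'
  Position 1: 'k'
  Position 0: 'k'
Reversed: hdfinpbkk

hdfinpbkk


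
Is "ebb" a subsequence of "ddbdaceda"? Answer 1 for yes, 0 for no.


Check if "ebb" is a subsequence of "ddbdaceda"
Greedy scan:
  Position 0 ('d'): no match needed
  Position 1 ('d'): no match needed
  Position 2 ('b'): no match needed
  Position 3 ('d'): no match needed
  Position 4 ('a'): no match needed
  Position 5 ('c'): no match needed
  Position 6 ('e'): matches sub[0] = 'e'
  Position 7 ('d'): no match needed
  Position 8 ('a'): no match needed
Only matched 1/3 characters => not a subsequence

0


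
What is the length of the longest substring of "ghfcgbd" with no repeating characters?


Input: "ghfcgbd"
Sliding window (track last position of each char):
  Position 0 ('g'): window [0,0] length 1 -- new best
  Position 1 ('h'): window [0,1] length 2 -- new best
  Position 2 ('f'): window [0,2] length 3 -- new best
  Position 3 ('c'): window [0,3] length 4 -- new best
  Position 4 ('g'): repeat (last at 0), move window start to 1
  Position 4 ('g'): window [1,4] length 4
  Position 5 ('b'): window [1,5] length 5 -- new best
  Position 6 ('d'): window [1,6] length 6 -- new best
Longest substring with no repeats: "hfcgbd" with length 6

6


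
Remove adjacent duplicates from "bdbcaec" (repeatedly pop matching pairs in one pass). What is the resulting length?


Input: bdbcaec
Stack-based adjacent duplicate removal:
  Read 'b': push. Stack: b
  Read 'd': push. Stack: bd
  Read 'b': push. Stack: bdb
  Read 'c': push. Stack: bdbc
  Read 'a': push. Stack: bdbca
  Read 'e': push. Stack: bdbcae
  Read 'c': push. Stack: bdbcaec
Final stack: "bdbcaec" (length 7)

7


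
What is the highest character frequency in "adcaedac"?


Input: adcaedac
Character counts:
  'a': 3
  'c': 2
  'd': 2
  'e': 1
Maximum frequency: 3

3


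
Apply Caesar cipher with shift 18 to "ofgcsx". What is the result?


Caesar cipher: shift "ofgcsx" by 18
  'o' (pos 14) + 18 = pos 6 = 'g'
  'f' (pos 5) + 18 = pos 23 = 'x'
  'g' (pos 6) + 18 = pos 24 = 'y'
  'c' (pos 2) + 18 = pos 20 = 'u'
  's' (pos 18) + 18 = pos 10 = 'k'
  'x' (pos 23) + 18 = pos 15 = 'p'
Result: gxyukp

gxyukp


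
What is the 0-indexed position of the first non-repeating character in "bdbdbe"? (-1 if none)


Input: bdbdbe
Character frequencies:
  'b': 3
  'd': 2
  'e': 1
Scanning left to right for freq == 1:
  Position 0 ('b'): freq=3, skip
  Position 1 ('d'): freq=2, skip
  Position 2 ('b'): freq=3, skip
  Position 3 ('d'): freq=2, skip
  Position 4 ('b'): freq=3, skip
  Position 5 ('e'): unique! => answer = 5

5


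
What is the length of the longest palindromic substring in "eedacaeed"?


Input: "eedacaeed"
Checking substrings for palindromes:
  [3:6] "aca" (len 3) => palindrome
  [0:2] "ee" (len 2) => palindrome
  [6:8] "ee" (len 2) => palindrome
Longest palindromic substring: "aca" with length 3

3


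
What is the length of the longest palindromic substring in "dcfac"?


Input: "dcfac"
Checking substrings for palindromes:
  No multi-char palindromic substrings found
Longest palindromic substring: "d" with length 1

1


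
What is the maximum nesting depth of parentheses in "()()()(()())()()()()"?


Input: "()()()(()())()()()()"
Tracking depth:
  Position 0 '(': depth becomes 1
  Position 1 ')': depth becomes 0
  Position 2 '(': depth becomes 1
  Position 3 ')': depth becomes 0
  Position 4 '(': depth becomes 1
  Position 5 ')': depth becomes 0
  Position 6 '(': depth becomes 1
  Position 7 '(': depth becomes 2
  Position 8 ')': depth becomes 1
  Position 9 '(': depth becomes 2
  Position 10 ')': depth becomes 1
  Position 11 ')': depth becomes 0
  Position 12 '(': depth becomes 1
  Position 13 ')': depth becomes 0
  Position 14 '(': depth becomes 1
  Position 15 ')': depth becomes 0
  Position 16 '(': depth becomes 1
  Position 17 ')': depth becomes 0
  Position 18 '(': depth becomes 1
  Position 19 ')': depth becomes 0
Maximum depth reached: 2

2


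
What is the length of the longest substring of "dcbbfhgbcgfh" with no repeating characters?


Input: "dcbbfhgbcgfh"
Sliding window (track last position of each char):
  Position 0 ('d'): window [0,0] length 1 -- new best
  Position 1 ('c'): window [0,1] length 2 -- new best
  Position 2 ('b'): window [0,2] length 3 -- new best
  Position 3 ('b'): repeat (last at 2), move window start to 3
  Position 3 ('b'): window [3,3] length 1
  Position 4 ('f'): window [3,4] length 2
  Position 5 ('h'): window [3,5] length 3
  Position 6 ('g'): window [3,6] length 4 -- new best
  Position 7 ('b'): repeat (last at 3), move window start to 4
  Position 7 ('b'): window [4,7] length 4
  Position 8 ('c'): window [4,8] length 5 -- new best
  Position 9 ('g'): repeat (last at 6), move window start to 7
  Position 9 ('g'): window [7,9] length 3
  Position 10 ('f'): window [7,10] length 4
  Position 11 ('h'): window [7,11] length 5
Longest substring with no repeats: "fhgbc" with length 5

5


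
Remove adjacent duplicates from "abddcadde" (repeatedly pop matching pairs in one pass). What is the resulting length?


Input: abddcadde
Stack-based adjacent duplicate removal:
  Read 'a': push. Stack: a
  Read 'b': push. Stack: ab
  Read 'd': push. Stack: abd
  Read 'd': matches stack top 'd' => pop. Stack: ab
  Read 'c': push. Stack: abc
  Read 'a': push. Stack: abca
  Read 'd': push. Stack: abcad
  Read 'd': matches stack top 'd' => pop. Stack: abca
  Read 'e': push. Stack: abcae
Final stack: "abcae" (length 5)

5


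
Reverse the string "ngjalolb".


Input: ngjalolb
Reading characters right to left:
  Position 7: 'b'
  Position 6: 'l'
  Position 5: 'o'
  Position 4: 'l'
  Position 3: 'a'
  Position 2: 'j'
  Position 1: 'g'
  Position 0: 'n'
Reversed: blolajgn

blolajgn


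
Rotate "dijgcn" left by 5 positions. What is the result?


Input: "dijgcn", rotate left by 5
First 5 characters: "dijgc"
Remaining characters: "n"
Concatenate remaining + first: "n" + "dijgc" = "ndijgc"

ndijgc


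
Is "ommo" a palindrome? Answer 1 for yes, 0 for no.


Input: ommo
Reversed: ommo
  Compare pos 0 ('o') with pos 3 ('o'): match
  Compare pos 1 ('m') with pos 2 ('m'): match
Result: palindrome

1


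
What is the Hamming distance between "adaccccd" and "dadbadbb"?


Comparing "adaccccd" and "dadbadbb" position by position:
  Position 0: 'a' vs 'd' => differ
  Position 1: 'd' vs 'a' => differ
  Position 2: 'a' vs 'd' => differ
  Position 3: 'c' vs 'b' => differ
  Position 4: 'c' vs 'a' => differ
  Position 5: 'c' vs 'd' => differ
  Position 6: 'c' vs 'b' => differ
  Position 7: 'd' vs 'b' => differ
Total differences (Hamming distance): 8

8


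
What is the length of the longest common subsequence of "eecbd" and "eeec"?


LCS of "eecbd" and "eeec"
DP table:
           e    e    e    c
      0    0    0    0    0
  e   0    1    1    1    1
  e   0    1    2    2    2
  c   0    1    2    2    3
  b   0    1    2    2    3
  d   0    1    2    2    3
LCS length = dp[5][4] = 3

3


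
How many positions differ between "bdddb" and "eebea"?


Comparing "bdddb" and "eebea" position by position:
  Position 0: 'b' vs 'e' => DIFFER
  Position 1: 'd' vs 'e' => DIFFER
  Position 2: 'd' vs 'b' => DIFFER
  Position 3: 'd' vs 'e' => DIFFER
  Position 4: 'b' vs 'a' => DIFFER
Positions that differ: 5

5


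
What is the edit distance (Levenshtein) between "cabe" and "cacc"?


Computing edit distance: "cabe" -> "cacc"
DP table:
           c    a    c    c
      0    1    2    3    4
  c   1    0    1    2    3
  a   2    1    0    1    2
  b   3    2    1    1    2
  e   4    3    2    2    2
Edit distance = dp[4][4] = 2

2


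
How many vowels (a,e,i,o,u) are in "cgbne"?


Input: cgbne
Checking each character:
  'c' at position 0: consonant
  'g' at position 1: consonant
  'b' at position 2: consonant
  'n' at position 3: consonant
  'e' at position 4: vowel (running total: 1)
Total vowels: 1

1


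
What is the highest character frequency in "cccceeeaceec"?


Input: cccceeeaceec
Character counts:
  'a': 1
  'c': 6
  'e': 5
Maximum frequency: 6

6


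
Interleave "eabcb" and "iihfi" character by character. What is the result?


Interleaving "eabcb" and "iihfi":
  Position 0: 'e' from first, 'i' from second => "ei"
  Position 1: 'a' from first, 'i' from second => "ai"
  Position 2: 'b' from first, 'h' from second => "bh"
  Position 3: 'c' from first, 'f' from second => "cf"
  Position 4: 'b' from first, 'i' from second => "bi"
Result: eiaibhcfbi

eiaibhcfbi


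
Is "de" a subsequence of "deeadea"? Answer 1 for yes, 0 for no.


Check if "de" is a subsequence of "deeadea"
Greedy scan:
  Position 0 ('d'): matches sub[0] = 'd'
  Position 1 ('e'): matches sub[1] = 'e'
  Position 2 ('e'): no match needed
  Position 3 ('a'): no match needed
  Position 4 ('d'): no match needed
  Position 5 ('e'): no match needed
  Position 6 ('a'): no match needed
All 2 characters matched => is a subsequence

1


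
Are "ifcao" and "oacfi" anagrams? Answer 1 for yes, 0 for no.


Strings: "ifcao", "oacfi"
Sorted first:  acfio
Sorted second: acfio
Sorted forms match => anagrams

1


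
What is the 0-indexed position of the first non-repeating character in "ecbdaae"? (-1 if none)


Input: ecbdaae
Character frequencies:
  'a': 2
  'b': 1
  'c': 1
  'd': 1
  'e': 2
Scanning left to right for freq == 1:
  Position 0 ('e'): freq=2, skip
  Position 1 ('c'): unique! => answer = 1

1


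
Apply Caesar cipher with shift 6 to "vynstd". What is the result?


Caesar cipher: shift "vynstd" by 6
  'v' (pos 21) + 6 = pos 1 = 'b'
  'y' (pos 24) + 6 = pos 4 = 'e'
  'n' (pos 13) + 6 = pos 19 = 't'
  's' (pos 18) + 6 = pos 24 = 'y'
  't' (pos 19) + 6 = pos 25 = 'z'
  'd' (pos 3) + 6 = pos 9 = 'j'
Result: betyzj

betyzj


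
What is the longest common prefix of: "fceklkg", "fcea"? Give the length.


Words: fceklkg, fcea
  Position 0: all 'f' => match
  Position 1: all 'c' => match
  Position 2: all 'e' => match
  Position 3: ('k', 'a') => mismatch, stop
LCP = "fce" (length 3)

3


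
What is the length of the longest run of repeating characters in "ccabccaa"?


Input: "ccabccaa"
Scanning for longest run:
  Position 1 ('c'): continues run of 'c', length=2
  Position 2 ('a'): new char, reset run to 1
  Position 3 ('b'): new char, reset run to 1
  Position 4 ('c'): new char, reset run to 1
  Position 5 ('c'): continues run of 'c', length=2
  Position 6 ('a'): new char, reset run to 1
  Position 7 ('a'): continues run of 'a', length=2
Longest run: 'c' with length 2

2


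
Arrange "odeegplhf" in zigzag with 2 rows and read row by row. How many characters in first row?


Zigzag "odeegplhf" into 2 rows:
Placing characters:
  'o' => row 0
  'd' => row 1
  'e' => row 0
  'e' => row 1
  'g' => row 0
  'p' => row 1
  'l' => row 0
  'h' => row 1
  'f' => row 0
Rows:
  Row 0: "oeglf"
  Row 1: "deph"
First row length: 5

5


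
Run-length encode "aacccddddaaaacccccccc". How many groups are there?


Input: aacccddddaaaacccccccc
Scanning for consecutive runs:
  Group 1: 'a' x 2 (positions 0-1)
  Group 2: 'c' x 3 (positions 2-4)
  Group 3: 'd' x 4 (positions 5-8)
  Group 4: 'a' x 4 (positions 9-12)
  Group 5: 'c' x 8 (positions 13-20)
Total groups: 5

5


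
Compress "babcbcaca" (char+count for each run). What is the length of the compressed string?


Input: babcbcaca
Runs:
  'b' x 1 => "b1"
  'a' x 1 => "a1"
  'b' x 1 => "b1"
  'c' x 1 => "c1"
  'b' x 1 => "b1"
  'c' x 1 => "c1"
  'a' x 1 => "a1"
  'c' x 1 => "c1"
  'a' x 1 => "a1"
Compressed: "b1a1b1c1b1c1a1c1a1"
Compressed length: 18

18


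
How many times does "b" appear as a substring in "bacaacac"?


Searching for "b" in "bacaacac"
Scanning each position:
  Position 0: "b" => MATCH
  Position 1: "a" => no
  Position 2: "c" => no
  Position 3: "a" => no
  Position 4: "a" => no
  Position 5: "c" => no
  Position 6: "a" => no
  Position 7: "c" => no
Total occurrences: 1

1


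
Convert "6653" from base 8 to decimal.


Input: "6653" in base 8
Positional expansion:
  Digit '6' (value 6) x 8^3 = 3072
  Digit '6' (value 6) x 8^2 = 384
  Digit '5' (value 5) x 8^1 = 40
  Digit '3' (value 3) x 8^0 = 3
Sum = 3499

3499


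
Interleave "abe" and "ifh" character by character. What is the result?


Interleaving "abe" and "ifh":
  Position 0: 'a' from first, 'i' from second => "ai"
  Position 1: 'b' from first, 'f' from second => "bf"
  Position 2: 'e' from first, 'h' from second => "eh"
Result: aibfeh

aibfeh


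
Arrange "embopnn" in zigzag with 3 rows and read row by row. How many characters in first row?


Zigzag "embopnn" into 3 rows:
Placing characters:
  'e' => row 0
  'm' => row 1
  'b' => row 2
  'o' => row 1
  'p' => row 0
  'n' => row 1
  'n' => row 2
Rows:
  Row 0: "ep"
  Row 1: "mon"
  Row 2: "bn"
First row length: 2

2


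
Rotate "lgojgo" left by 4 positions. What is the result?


Input: "lgojgo", rotate left by 4
First 4 characters: "lgoj"
Remaining characters: "go"
Concatenate remaining + first: "go" + "lgoj" = "golgoj"

golgoj


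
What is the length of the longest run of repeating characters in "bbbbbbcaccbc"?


Input: "bbbbbbcaccbc"
Scanning for longest run:
  Position 1 ('b'): continues run of 'b', length=2
  Position 2 ('b'): continues run of 'b', length=3
  Position 3 ('b'): continues run of 'b', length=4
  Position 4 ('b'): continues run of 'b', length=5
  Position 5 ('b'): continues run of 'b', length=6
  Position 6 ('c'): new char, reset run to 1
  Position 7 ('a'): new char, reset run to 1
  Position 8 ('c'): new char, reset run to 1
  Position 9 ('c'): continues run of 'c', length=2
  Position 10 ('b'): new char, reset run to 1
  Position 11 ('c'): new char, reset run to 1
Longest run: 'b' with length 6

6


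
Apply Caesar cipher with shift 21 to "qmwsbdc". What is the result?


Caesar cipher: shift "qmwsbdc" by 21
  'q' (pos 16) + 21 = pos 11 = 'l'
  'm' (pos 12) + 21 = pos 7 = 'h'
  'w' (pos 22) + 21 = pos 17 = 'r'
  's' (pos 18) + 21 = pos 13 = 'n'
  'b' (pos 1) + 21 = pos 22 = 'w'
  'd' (pos 3) + 21 = pos 24 = 'y'
  'c' (pos 2) + 21 = pos 23 = 'x'
Result: lhrnwyx

lhrnwyx


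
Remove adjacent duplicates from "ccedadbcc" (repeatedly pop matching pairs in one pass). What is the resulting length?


Input: ccedadbcc
Stack-based adjacent duplicate removal:
  Read 'c': push. Stack: c
  Read 'c': matches stack top 'c' => pop. Stack: (empty)
  Read 'e': push. Stack: e
  Read 'd': push. Stack: ed
  Read 'a': push. Stack: eda
  Read 'd': push. Stack: edad
  Read 'b': push. Stack: edadb
  Read 'c': push. Stack: edadbc
  Read 'c': matches stack top 'c' => pop. Stack: edadb
Final stack: "edadb" (length 5)

5


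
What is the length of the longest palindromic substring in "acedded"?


Input: "acedded"
Checking substrings for palindromes:
  [2:6] "edde" (len 4) => palindrome
  [4:7] "ded" (len 3) => palindrome
  [3:5] "dd" (len 2) => palindrome
Longest palindromic substring: "edde" with length 4

4


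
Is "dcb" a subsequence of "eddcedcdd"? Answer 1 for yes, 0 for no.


Check if "dcb" is a subsequence of "eddcedcdd"
Greedy scan:
  Position 0 ('e'): no match needed
  Position 1 ('d'): matches sub[0] = 'd'
  Position 2 ('d'): no match needed
  Position 3 ('c'): matches sub[1] = 'c'
  Position 4 ('e'): no match needed
  Position 5 ('d'): no match needed
  Position 6 ('c'): no match needed
  Position 7 ('d'): no match needed
  Position 8 ('d'): no match needed
Only matched 2/3 characters => not a subsequence

0


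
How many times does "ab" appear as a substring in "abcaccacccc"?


Searching for "ab" in "abcaccacccc"
Scanning each position:
  Position 0: "ab" => MATCH
  Position 1: "bc" => no
  Position 2: "ca" => no
  Position 3: "ac" => no
  Position 4: "cc" => no
  Position 5: "ca" => no
  Position 6: "ac" => no
  Position 7: "cc" => no
  Position 8: "cc" => no
  Position 9: "cc" => no
Total occurrences: 1

1


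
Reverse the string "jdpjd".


Input: jdpjd
Reading characters right to left:
  Position 4: 'd'
  Position 3: 'j'
  Position 2: 'p'
  Position 1: 'd'
  Position 0: 'j'
Reversed: djpdj

djpdj


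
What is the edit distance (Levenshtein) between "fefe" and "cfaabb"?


Computing edit distance: "fefe" -> "cfaabb"
DP table:
           c    f    a    a    b    b
      0    1    2    3    4    5    6
  f   1    1    1    2    3    4    5
  e   2    2    2    2    3    4    5
  f   3    3    2    3    3    4    5
  e   4    4    3    3    4    4    5
Edit distance = dp[4][6] = 5

5


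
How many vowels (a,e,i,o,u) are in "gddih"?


Input: gddih
Checking each character:
  'g' at position 0: consonant
  'd' at position 1: consonant
  'd' at position 2: consonant
  'i' at position 3: vowel (running total: 1)
  'h' at position 4: consonant
Total vowels: 1

1


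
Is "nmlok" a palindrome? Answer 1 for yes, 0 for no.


Input: nmlok
Reversed: kolmn
  Compare pos 0 ('n') with pos 4 ('k'): MISMATCH
  Compare pos 1 ('m') with pos 3 ('o'): MISMATCH
Result: not a palindrome

0


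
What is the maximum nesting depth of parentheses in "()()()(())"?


Input: "()()()(())"
Tracking depth:
  Position 0 '(': depth becomes 1
  Position 1 ')': depth becomes 0
  Position 2 '(': depth becomes 1
  Position 3 ')': depth becomes 0
  Position 4 '(': depth becomes 1
  Position 5 ')': depth becomes 0
  Position 6 '(': depth becomes 1
  Position 7 '(': depth becomes 2
  Position 8 ')': depth becomes 1
  Position 9 ')': depth becomes 0
Maximum depth reached: 2

2


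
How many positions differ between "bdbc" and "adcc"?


Comparing "bdbc" and "adcc" position by position:
  Position 0: 'b' vs 'a' => DIFFER
  Position 1: 'd' vs 'd' => same
  Position 2: 'b' vs 'c' => DIFFER
  Position 3: 'c' vs 'c' => same
Positions that differ: 2

2


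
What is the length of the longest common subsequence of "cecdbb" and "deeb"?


LCS of "cecdbb" and "deeb"
DP table:
           d    e    e    b
      0    0    0    0    0
  c   0    0    0    0    0
  e   0    0    1    1    1
  c   0    0    1    1    1
  d   0    1    1    1    1
  b   0    1    1    1    2
  b   0    1    1    1    2
LCS length = dp[6][4] = 2

2


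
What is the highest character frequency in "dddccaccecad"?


Input: dddccaccecad
Character counts:
  'a': 2
  'c': 5
  'd': 4
  'e': 1
Maximum frequency: 5

5


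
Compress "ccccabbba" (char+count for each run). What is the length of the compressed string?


Input: ccccabbba
Runs:
  'c' x 4 => "c4"
  'a' x 1 => "a1"
  'b' x 3 => "b3"
  'a' x 1 => "a1"
Compressed: "c4a1b3a1"
Compressed length: 8

8


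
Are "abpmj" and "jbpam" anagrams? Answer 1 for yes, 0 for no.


Strings: "abpmj", "jbpam"
Sorted first:  abjmp
Sorted second: abjmp
Sorted forms match => anagrams

1


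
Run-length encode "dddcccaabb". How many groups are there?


Input: dddcccaabb
Scanning for consecutive runs:
  Group 1: 'd' x 3 (positions 0-2)
  Group 2: 'c' x 3 (positions 3-5)
  Group 3: 'a' x 2 (positions 6-7)
  Group 4: 'b' x 2 (positions 8-9)
Total groups: 4

4


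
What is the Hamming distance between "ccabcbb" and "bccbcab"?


Comparing "ccabcbb" and "bccbcab" position by position:
  Position 0: 'c' vs 'b' => differ
  Position 1: 'c' vs 'c' => same
  Position 2: 'a' vs 'c' => differ
  Position 3: 'b' vs 'b' => same
  Position 4: 'c' vs 'c' => same
  Position 5: 'b' vs 'a' => differ
  Position 6: 'b' vs 'b' => same
Total differences (Hamming distance): 3

3


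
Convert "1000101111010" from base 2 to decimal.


Input: "1000101111010" in base 2
Positional expansion:
  Digit '1' (value 1) x 2^12 = 4096
  Digit '0' (value 0) x 2^11 = 0
  Digit '0' (value 0) x 2^10 = 0
  Digit '0' (value 0) x 2^9 = 0
  Digit '1' (value 1) x 2^8 = 256
  Digit '0' (value 0) x 2^7 = 0
  Digit '1' (value 1) x 2^6 = 64
  Digit '1' (value 1) x 2^5 = 32
  Digit '1' (value 1) x 2^4 = 16
  Digit '1' (value 1) x 2^3 = 8
  Digit '0' (value 0) x 2^2 = 0
  Digit '1' (value 1) x 2^1 = 2
  Digit '0' (value 0) x 2^0 = 0
Sum = 4474

4474


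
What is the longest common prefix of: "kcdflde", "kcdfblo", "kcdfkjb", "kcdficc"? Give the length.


Words: kcdflde, kcdfblo, kcdfkjb, kcdficc
  Position 0: all 'k' => match
  Position 1: all 'c' => match
  Position 2: all 'd' => match
  Position 3: all 'f' => match
  Position 4: ('l', 'b', 'k', 'i') => mismatch, stop
LCP = "kcdf" (length 4)

4


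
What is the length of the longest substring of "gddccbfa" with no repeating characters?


Input: "gddccbfa"
Sliding window (track last position of each char):
  Position 0 ('g'): window [0,0] length 1 -- new best
  Position 1 ('d'): window [0,1] length 2 -- new best
  Position 2 ('d'): repeat (last at 1), move window start to 2
  Position 2 ('d'): window [2,2] length 1
  Position 3 ('c'): window [2,3] length 2
  Position 4 ('c'): repeat (last at 3), move window start to 4
  Position 4 ('c'): window [4,4] length 1
  Position 5 ('b'): window [4,5] length 2
  Position 6 ('f'): window [4,6] length 3 -- new best
  Position 7 ('a'): window [4,7] length 4 -- new best
Longest substring with no repeats: "cbfa" with length 4

4


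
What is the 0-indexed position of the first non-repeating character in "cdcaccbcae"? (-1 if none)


Input: cdcaccbcae
Character frequencies:
  'a': 2
  'b': 1
  'c': 5
  'd': 1
  'e': 1
Scanning left to right for freq == 1:
  Position 0 ('c'): freq=5, skip
  Position 1 ('d'): unique! => answer = 1

1


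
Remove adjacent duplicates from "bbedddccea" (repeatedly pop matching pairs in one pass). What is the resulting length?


Input: bbedddccea
Stack-based adjacent duplicate removal:
  Read 'b': push. Stack: b
  Read 'b': matches stack top 'b' => pop. Stack: (empty)
  Read 'e': push. Stack: e
  Read 'd': push. Stack: ed
  Read 'd': matches stack top 'd' => pop. Stack: e
  Read 'd': push. Stack: ed
  Read 'c': push. Stack: edc
  Read 'c': matches stack top 'c' => pop. Stack: ed
  Read 'e': push. Stack: ede
  Read 'a': push. Stack: edea
Final stack: "edea" (length 4)

4


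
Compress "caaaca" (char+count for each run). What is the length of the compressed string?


Input: caaaca
Runs:
  'c' x 1 => "c1"
  'a' x 3 => "a3"
  'c' x 1 => "c1"
  'a' x 1 => "a1"
Compressed: "c1a3c1a1"
Compressed length: 8

8


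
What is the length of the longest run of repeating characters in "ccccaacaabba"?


Input: "ccccaacaabba"
Scanning for longest run:
  Position 1 ('c'): continues run of 'c', length=2
  Position 2 ('c'): continues run of 'c', length=3
  Position 3 ('c'): continues run of 'c', length=4
  Position 4 ('a'): new char, reset run to 1
  Position 5 ('a'): continues run of 'a', length=2
  Position 6 ('c'): new char, reset run to 1
  Position 7 ('a'): new char, reset run to 1
  Position 8 ('a'): continues run of 'a', length=2
  Position 9 ('b'): new char, reset run to 1
  Position 10 ('b'): continues run of 'b', length=2
  Position 11 ('a'): new char, reset run to 1
Longest run: 'c' with length 4

4


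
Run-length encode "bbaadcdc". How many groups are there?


Input: bbaadcdc
Scanning for consecutive runs:
  Group 1: 'b' x 2 (positions 0-1)
  Group 2: 'a' x 2 (positions 2-3)
  Group 3: 'd' x 1 (positions 4-4)
  Group 4: 'c' x 1 (positions 5-5)
  Group 5: 'd' x 1 (positions 6-6)
  Group 6: 'c' x 1 (positions 7-7)
Total groups: 6

6


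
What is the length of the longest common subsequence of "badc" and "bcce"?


LCS of "badc" and "bcce"
DP table:
           b    c    c    e
      0    0    0    0    0
  b   0    1    1    1    1
  a   0    1    1    1    1
  d   0    1    1    1    1
  c   0    1    2    2    2
LCS length = dp[4][4] = 2

2


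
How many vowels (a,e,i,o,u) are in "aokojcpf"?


Input: aokojcpf
Checking each character:
  'a' at position 0: vowel (running total: 1)
  'o' at position 1: vowel (running total: 2)
  'k' at position 2: consonant
  'o' at position 3: vowel (running total: 3)
  'j' at position 4: consonant
  'c' at position 5: consonant
  'p' at position 6: consonant
  'f' at position 7: consonant
Total vowels: 3

3


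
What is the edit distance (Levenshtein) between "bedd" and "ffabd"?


Computing edit distance: "bedd" -> "ffabd"
DP table:
           f    f    a    b    d
      0    1    2    3    4    5
  b   1    1    2    3    3    4
  e   2    2    2    3    4    4
  d   3    3    3    3    4    4
  d   4    4    4    4    4    4
Edit distance = dp[4][5] = 4

4


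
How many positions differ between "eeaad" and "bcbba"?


Comparing "eeaad" and "bcbba" position by position:
  Position 0: 'e' vs 'b' => DIFFER
  Position 1: 'e' vs 'c' => DIFFER
  Position 2: 'a' vs 'b' => DIFFER
  Position 3: 'a' vs 'b' => DIFFER
  Position 4: 'd' vs 'a' => DIFFER
Positions that differ: 5

5


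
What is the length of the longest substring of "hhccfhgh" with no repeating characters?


Input: "hhccfhgh"
Sliding window (track last position of each char):
  Position 0 ('h'): window [0,0] length 1 -- new best
  Position 1 ('h'): repeat (last at 0), move window start to 1
  Position 1 ('h'): window [1,1] length 1
  Position 2 ('c'): window [1,2] length 2 -- new best
  Position 3 ('c'): repeat (last at 2), move window start to 3
  Position 3 ('c'): window [3,3] length 1
  Position 4 ('f'): window [3,4] length 2
  Position 5 ('h'): window [3,5] length 3 -- new best
  Position 6 ('g'): window [3,6] length 4 -- new best
  Position 7 ('h'): repeat (last at 5), move window start to 6
  Position 7 ('h'): window [6,7] length 2
Longest substring with no repeats: "cfhg" with length 4

4


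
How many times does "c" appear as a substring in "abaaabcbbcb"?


Searching for "c" in "abaaabcbbcb"
Scanning each position:
  Position 0: "a" => no
  Position 1: "b" => no
  Position 2: "a" => no
  Position 3: "a" => no
  Position 4: "a" => no
  Position 5: "b" => no
  Position 6: "c" => MATCH
  Position 7: "b" => no
  Position 8: "b" => no
  Position 9: "c" => MATCH
  Position 10: "b" => no
Total occurrences: 2

2


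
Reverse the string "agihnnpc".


Input: agihnnpc
Reading characters right to left:
  Position 7: 'c'
  Position 6: 'p'
  Position 5: 'n'
  Position 4: 'n'
  Position 3: 'h'
  Position 2: 'i'
  Position 1: 'g'
  Position 0: 'a'
Reversed: cpnnhiga

cpnnhiga


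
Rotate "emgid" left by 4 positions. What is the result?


Input: "emgid", rotate left by 4
First 4 characters: "emgi"
Remaining characters: "d"
Concatenate remaining + first: "d" + "emgi" = "demgi"

demgi


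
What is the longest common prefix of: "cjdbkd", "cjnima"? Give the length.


Words: cjdbkd, cjnima
  Position 0: all 'c' => match
  Position 1: all 'j' => match
  Position 2: ('d', 'n') => mismatch, stop
LCP = "cj" (length 2)

2


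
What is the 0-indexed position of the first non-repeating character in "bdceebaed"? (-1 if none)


Input: bdceebaed
Character frequencies:
  'a': 1
  'b': 2
  'c': 1
  'd': 2
  'e': 3
Scanning left to right for freq == 1:
  Position 0 ('b'): freq=2, skip
  Position 1 ('d'): freq=2, skip
  Position 2 ('c'): unique! => answer = 2

2


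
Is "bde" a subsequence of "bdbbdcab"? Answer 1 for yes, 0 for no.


Check if "bde" is a subsequence of "bdbbdcab"
Greedy scan:
  Position 0 ('b'): matches sub[0] = 'b'
  Position 1 ('d'): matches sub[1] = 'd'
  Position 2 ('b'): no match needed
  Position 3 ('b'): no match needed
  Position 4 ('d'): no match needed
  Position 5 ('c'): no match needed
  Position 6 ('a'): no match needed
  Position 7 ('b'): no match needed
Only matched 2/3 characters => not a subsequence

0


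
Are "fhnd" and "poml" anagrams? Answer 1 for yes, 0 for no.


Strings: "fhnd", "poml"
Sorted first:  dfhn
Sorted second: lmop
Differ at position 0: 'd' vs 'l' => not anagrams

0


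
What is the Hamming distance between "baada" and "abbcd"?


Comparing "baada" and "abbcd" position by position:
  Position 0: 'b' vs 'a' => differ
  Position 1: 'a' vs 'b' => differ
  Position 2: 'a' vs 'b' => differ
  Position 3: 'd' vs 'c' => differ
  Position 4: 'a' vs 'd' => differ
Total differences (Hamming distance): 5

5


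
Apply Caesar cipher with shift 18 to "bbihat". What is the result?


Caesar cipher: shift "bbihat" by 18
  'b' (pos 1) + 18 = pos 19 = 't'
  'b' (pos 1) + 18 = pos 19 = 't'
  'i' (pos 8) + 18 = pos 0 = 'a'
  'h' (pos 7) + 18 = pos 25 = 'z'
  'a' (pos 0) + 18 = pos 18 = 's'
  't' (pos 19) + 18 = pos 11 = 'l'
Result: ttazsl

ttazsl


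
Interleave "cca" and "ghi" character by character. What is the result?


Interleaving "cca" and "ghi":
  Position 0: 'c' from first, 'g' from second => "cg"
  Position 1: 'c' from first, 'h' from second => "ch"
  Position 2: 'a' from first, 'i' from second => "ai"
Result: cgchai

cgchai
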